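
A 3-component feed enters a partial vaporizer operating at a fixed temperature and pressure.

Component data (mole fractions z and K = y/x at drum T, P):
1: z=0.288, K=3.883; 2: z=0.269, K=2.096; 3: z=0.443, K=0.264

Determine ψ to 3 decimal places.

ψ = 0.513

Rachford–Rice: g(ψ) = Σ zᵢ(Kᵢ−1)/(1+ψ(Kᵢ−1)) = 0.
Check two-phase: ΣzᵢKᵢ = 1.799 > 1 and Σzᵢ/Kᵢ = 1.881 > 1, so g(0) = 0.799 > 0 and g(1) = -0.881 < 0.
Newton–Raphson from ψ = 0.69:
  ψ = 0.690: g = -0.2169, g' = -1.363 → ψ = 0.531
  ψ = 0.531: g = -0.0207, g' = -1.149 → ψ = 0.513
Converged at ψ = 0.513.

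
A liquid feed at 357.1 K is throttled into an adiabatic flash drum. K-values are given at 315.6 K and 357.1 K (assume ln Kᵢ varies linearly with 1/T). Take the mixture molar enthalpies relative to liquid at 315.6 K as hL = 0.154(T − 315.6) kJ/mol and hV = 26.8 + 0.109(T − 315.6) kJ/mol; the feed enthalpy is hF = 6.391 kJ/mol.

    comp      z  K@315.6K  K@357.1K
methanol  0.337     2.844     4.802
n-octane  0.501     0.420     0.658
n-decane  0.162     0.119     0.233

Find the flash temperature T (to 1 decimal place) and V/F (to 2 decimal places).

Adiabatic flash: solve Rachford–Rice at each trial T, then check hF = ψ·hV(T) + (1−ψ)·hL(T).
  T = 315.6 K: K = (2.844, 0.420, 0.119), RR gives ψ = 0.154, H_out = 4.122 kJ/mol
  T = 357.1 K: K = (4.802, 0.658, 0.233), RR gives ψ = 0.537, H_out = 19.782 kJ/mol
  T = 336.4 K: K = (3.758, 0.533, 0.170), RR gives ψ = 0.354, H_out = 12.355 kJ/mol
  T = 326.0 K: K = (3.284, 0.475, 0.143), RR gives ψ = 0.260, H_out = 8.442 kJ/mol
  T = 320.8 K: K = (3.060, 0.447, 0.131), RR gives ψ = 0.209, H_out = 6.352 kJ/mol
  T = 323.4 K: K = (3.171, 0.461, 0.137), RR gives ψ = 0.235, H_out = 7.411 kJ/mol
  T = 322.1 K: K = (3.115, 0.454, 0.134), RR gives ψ = 0.222, H_out = 6.886 kJ/mol
Linear interpolation between T = 320.8 (H_out = 6.352) and T = 322.1 (H_out = 6.886) on hF = 6.391 gives T ≈ 320.9 K, at which ψ = 0.21.

T = 320.9 K, V/F = 0.21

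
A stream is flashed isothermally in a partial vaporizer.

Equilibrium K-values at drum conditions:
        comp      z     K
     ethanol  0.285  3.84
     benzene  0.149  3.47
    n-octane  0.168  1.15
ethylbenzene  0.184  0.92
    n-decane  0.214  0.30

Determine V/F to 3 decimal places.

Material balance + equilibrium reduce to Σ zᵢ(Kᵢ−1)/(1+V/F(Kᵢ−1)) = 0.
g(0) = ΣzᵢKᵢ − 1 = 1.038 and g(1) = 1 − Σzᵢ/Kᵢ = -0.177, so a root lies in (0, 1).
Newton iteration, V/F⁰ = 0.38:
  V/F = 0.380: g = 0.3837, g' = -0.973 → V/F = 0.774
  V/F = 0.774: g = 0.0591, g' = -0.836 → V/F = 0.845
  V/F = 0.845: g = -0.0029, g' = -0.927 → V/F = 0.842
Converged at V/F = 0.842.

V/F = 0.842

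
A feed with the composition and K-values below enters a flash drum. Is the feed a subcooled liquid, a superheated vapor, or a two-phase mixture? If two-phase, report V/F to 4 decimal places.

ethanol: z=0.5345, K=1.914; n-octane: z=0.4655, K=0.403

ΣzᵢKᵢ = 1.2106; Σzᵢ/Kᵢ = 1.4343.
Both exceed 1, so a two-phase solution exists.
Material balance + equilibrium reduce to Σ zᵢ(Kᵢ−1)/(1+ψ(Kᵢ−1)) = 0.
Binary case is linear: z₁(K₁−1)(1+ψ(K₂−1)) + z₂(K₂−1)(1+ψ(K₁−1)) = 0
⇒ ψ = [z₁(K₁−1)+z₂(K₂−1)] / [−(K₁−1)(K₂−1)] = 0.21063/0.54566 = 0.3860

two-phase, V/F = 0.3860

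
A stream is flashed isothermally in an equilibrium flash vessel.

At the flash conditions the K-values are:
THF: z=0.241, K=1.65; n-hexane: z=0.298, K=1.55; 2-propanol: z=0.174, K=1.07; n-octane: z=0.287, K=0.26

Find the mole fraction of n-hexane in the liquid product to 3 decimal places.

x_n-hexane = 0.253

Material balance + equilibrium reduce to Σ zᵢ(Kᵢ−1)/(1+V/F(Kᵢ−1)) = 0.
Feasibility: ΣzᵢKᵢ = 1.120, Σzᵢ/Kᵢ = 1.605 — both > 1, two phases present.
Newton iteration, V/F⁰ = 0.48:
  V/F = 0.480: g = -0.0685, g' = -0.494 → V/F = 0.341
  V/F = 0.341: g = -0.0061, g' = -0.414 → V/F = 0.327
Converged at V/F = 0.327.
Compositions from xᵢ = zᵢ/(1+V/F(Kᵢ−1)), yᵢ = Kᵢxᵢ:
  THF: x = 0.199, y = 0.328
  n-hexane: x = 0.253, y = 0.392
  2-propanol: x = 0.170, y = 0.182
  n-octane: x = 0.378, y = 0.098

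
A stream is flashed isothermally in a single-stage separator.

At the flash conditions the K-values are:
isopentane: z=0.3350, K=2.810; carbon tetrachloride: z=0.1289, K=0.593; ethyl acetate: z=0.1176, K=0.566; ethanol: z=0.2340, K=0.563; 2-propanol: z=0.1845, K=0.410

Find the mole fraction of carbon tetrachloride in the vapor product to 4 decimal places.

y_carbon tetrachloride = 0.0886

Rachford–Rice: g(V/F) = Σ zᵢ(Kᵢ−1)/(1+V/F(Kᵢ−1)) = 0.
g(0) = ΣzᵢKᵢ − 1 = 0.2917 and g(1) = 1 − Σzᵢ/Kᵢ = -0.4100, so a root lies in (0, 1).
Newton–Raphson from V/F = 0.5:
  V/F = 0.5000: g = -0.09801, g' = -0.5746 → V/F = 0.3294
  V/F = 0.3294: g = 0.00514, g' = -0.6493 → V/F = 0.3374
Converged at V/F = 0.3374.
Compositions from xᵢ = zᵢ/(1+V/F(Kᵢ−1)), yᵢ = Kᵢxᵢ:
  isopentane: x = 0.2080, y = 0.5844
  carbon tetrachloride: x = 0.1494, y = 0.0886
  ethyl acetate: x = 0.1378, y = 0.0780
  ethanol: x = 0.2745, y = 0.1545
  2-propanol: x = 0.2304, y = 0.0944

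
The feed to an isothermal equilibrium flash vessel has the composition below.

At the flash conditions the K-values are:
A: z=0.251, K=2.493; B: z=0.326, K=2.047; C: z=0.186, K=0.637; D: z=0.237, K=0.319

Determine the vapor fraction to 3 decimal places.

ψ = 0.673

Iterate (Newton) starting at ψ = 0.39:
  ψ = 0.390: g = 0.1808, g' = -0.641 → ψ = 0.672
  ψ = 0.672: g = 0.0004, g' = -0.679 → ψ = 0.673
Converged at ψ = 0.673.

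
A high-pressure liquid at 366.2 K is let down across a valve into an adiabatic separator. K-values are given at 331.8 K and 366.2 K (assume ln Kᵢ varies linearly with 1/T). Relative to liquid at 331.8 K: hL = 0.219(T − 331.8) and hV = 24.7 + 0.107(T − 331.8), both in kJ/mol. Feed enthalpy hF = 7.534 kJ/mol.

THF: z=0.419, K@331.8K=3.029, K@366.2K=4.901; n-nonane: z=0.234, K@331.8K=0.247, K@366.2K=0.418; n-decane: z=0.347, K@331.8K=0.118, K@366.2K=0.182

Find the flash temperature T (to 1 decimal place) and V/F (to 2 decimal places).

T = 337.5 K, V/F = 0.26

Adiabatic flash: solve Rachford–Rice at each trial T, then check hF = ψ·hV(T) + (1−ψ)·hL(T).
  T = 331.8 K: K = (3.029, 0.247, 0.118), RR gives ψ = 0.218, H_out = 5.380 kJ/mol
  T = 366.2 K: K = (4.901, 0.418, 0.182), RR gives ψ = 0.424, H_out = 16.379 kJ/mol
  T = 349.0 K: K = (3.899, 0.326, 0.148), RR gives ψ = 0.334, H_out = 11.377 kJ/mol
  T = 340.4 K: K = (3.448, 0.285, 0.133), RR gives ψ = 0.281, H_out = 8.555 kJ/mol
  T = 336.1 K: K = (3.234, 0.265, 0.125), RR gives ψ = 0.251, H_out = 7.021 kJ/mol
  T = 338.2 K: K = (3.337, 0.275, 0.129), RR gives ψ = 0.266, H_out = 7.782 kJ/mol
Linear interpolation between T = 336.1 (H_out = 7.021) and T = 338.2 (H_out = 7.782) on hF = 7.534 gives T ≈ 337.5 K, at which ψ = 0.26.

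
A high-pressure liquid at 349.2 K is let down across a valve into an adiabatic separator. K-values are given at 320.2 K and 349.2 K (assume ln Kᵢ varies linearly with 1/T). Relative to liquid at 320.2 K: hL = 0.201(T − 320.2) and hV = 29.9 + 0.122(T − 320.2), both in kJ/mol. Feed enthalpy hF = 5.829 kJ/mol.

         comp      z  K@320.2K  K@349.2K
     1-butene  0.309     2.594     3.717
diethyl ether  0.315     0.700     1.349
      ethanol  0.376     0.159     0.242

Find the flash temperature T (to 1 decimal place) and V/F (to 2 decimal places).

Adiabatic flash: solve Rachford–Rice at each trial T, then check hF = ψ·hV(T) + (1−ψ)·hL(T).
  T = 320.2 K: K = (2.594, 0.700, 0.159), RR gives ψ = 0.081, H_out = 2.423 kJ/mol
  T = 349.2 K: K = (3.717, 1.349, 0.242), RR gives ψ = 0.491, H_out = 19.374 kJ/mol
  T = 334.7 K: K = (3.129, 0.986, 0.198), RR gives ψ = 0.300, H_out = 11.536 kJ/mol
  T = 327.4 K: K = (2.853, 0.833, 0.178), RR gives ψ = 0.193, H_out = 7.104 kJ/mol
  T = 323.8 K: K = (2.722, 0.764, 0.168), RR gives ψ = 0.138, H_out = 4.806 kJ/mol
  T = 325.6 K: K = (2.787, 0.798, 0.173), RR gives ψ = 0.166, H_out = 5.965 kJ/mol
Linear interpolation between T = 323.8 (H_out = 4.806) and T = 325.6 (H_out = 5.965) on hF = 5.829 gives T ≈ 325.4 K, at which ψ = 0.16.

T = 325.4 K, V/F = 0.16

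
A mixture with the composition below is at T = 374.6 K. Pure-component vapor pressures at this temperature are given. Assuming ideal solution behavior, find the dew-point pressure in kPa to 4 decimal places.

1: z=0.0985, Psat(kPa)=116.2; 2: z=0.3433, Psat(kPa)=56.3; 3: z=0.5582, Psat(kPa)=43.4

Pdew = 50.4869 kPa

At the dew point ψ → 1, so Σzᵢ/Kᵢ = 1 with Kᵢ = Pᵢˢᵃᵗ/P ⇒ 1/P = Σzᵢ/Pᵢˢᵃᵗ.
1/P = 0.0985/116.2 + 0.3433/56.3 + 0.5582/43.4 = 0.0198071 ⇒ P = 50.4869 kPa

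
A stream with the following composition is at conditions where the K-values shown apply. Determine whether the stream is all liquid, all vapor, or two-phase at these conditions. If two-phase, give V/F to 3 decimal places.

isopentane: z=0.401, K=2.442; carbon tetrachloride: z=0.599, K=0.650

two-phase, V/F = 0.730

ΣzᵢKᵢ = 1.369; Σzᵢ/Kᵢ = 1.086.
Both exceed 1, so a two-phase solution exists.
Material balance + equilibrium reduce to Σ zᵢ(Kᵢ−1)/(1+ψ(Kᵢ−1)) = 0.
Newton iteration, ψ⁰ = 0.5:
  ψ = 0.500: g = 0.0819, g' = -0.389 → ψ = 0.710
  ψ = 0.710: g = 0.0066, g' = -0.333 → ψ = 0.730
Converged at ψ = 0.730.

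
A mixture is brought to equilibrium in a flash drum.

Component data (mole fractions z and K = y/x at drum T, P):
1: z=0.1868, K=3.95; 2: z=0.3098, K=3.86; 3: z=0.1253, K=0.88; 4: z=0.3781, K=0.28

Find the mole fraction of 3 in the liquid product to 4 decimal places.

x_3 = 0.1355

Material balance + equilibrium reduce to Σ zᵢ(Kᵢ−1)/(1+ψ(Kᵢ−1)) = 0.
Feasibility: ΣzᵢKᵢ = 2.1498, Σzᵢ/Kᵢ = 1.6203 — both > 1, two phases present.
Newton–Raphson from ψ = 0.6:
  ψ = 0.6000: g = 0.02968, g' = -1.1650 → ψ = 0.6255
  ψ = 0.6255: g = -0.00015, g' = -1.1775 → ψ = 0.6254
Converged at ψ = 0.6254.
Compositions from xᵢ = zᵢ/(1+ψ(Kᵢ−1)), yᵢ = Kᵢxᵢ:
  1: x = 0.0657, y = 0.2594
  2: x = 0.1111, y = 0.4288
  3: x = 0.1355, y = 0.1192
  4: x = 0.6878, y = 0.1926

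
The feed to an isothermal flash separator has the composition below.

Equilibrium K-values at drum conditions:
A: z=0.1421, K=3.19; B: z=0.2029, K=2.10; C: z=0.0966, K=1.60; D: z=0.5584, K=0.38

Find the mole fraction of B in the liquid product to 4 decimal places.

Rachford–Rice: g(V/F) = Σ zᵢ(Kᵢ−1)/(1+V/F(Kᵢ−1)) = 0.
Feasibility: ΣzᵢKᵢ = 1.2461, Σzᵢ/Kᵢ = 1.6710 — both > 1, two phases present.
Newton iteration, V/F⁰ = 0.5:
  V/F = 0.5000: g = -0.16463, g' = -0.7289 → V/F = 0.2741
  V/F = 0.2741: g = -0.00139, g' = -0.7482 → V/F = 0.2723
Converged at V/F = 0.2723.
Compositions from xᵢ = zᵢ/(1+V/F(Kᵢ−1)), yᵢ = Kᵢxᵢ:
  A: x = 0.0890, y = 0.2840
  B: x = 0.1561, y = 0.3279
  C: x = 0.0830, y = 0.1329
  D: x = 0.6718, y = 0.2553

x_B = 0.1561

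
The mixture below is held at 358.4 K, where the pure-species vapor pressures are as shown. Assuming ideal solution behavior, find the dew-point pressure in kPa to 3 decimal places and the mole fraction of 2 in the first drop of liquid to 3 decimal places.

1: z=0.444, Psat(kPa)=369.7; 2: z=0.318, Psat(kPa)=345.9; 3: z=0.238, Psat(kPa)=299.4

At the dew point ψ → 1, so Σzᵢ/Kᵢ = 1 with Kᵢ = Pᵢˢᵃᵗ/P ⇒ 1/P = Σzᵢ/Pᵢˢᵃᵗ.
1/P = 0.444/369.7 + 0.318/345.9 + 0.238/299.4 = 0.002915 ⇒ P = 343.025 kPa
xᵢ = zᵢP/Pᵢˢᵃᵗ ⇒ x_2 = 0.318·343.025/345.9 = 0.315

Pdew = 343.025 kPa, x_2 = 0.315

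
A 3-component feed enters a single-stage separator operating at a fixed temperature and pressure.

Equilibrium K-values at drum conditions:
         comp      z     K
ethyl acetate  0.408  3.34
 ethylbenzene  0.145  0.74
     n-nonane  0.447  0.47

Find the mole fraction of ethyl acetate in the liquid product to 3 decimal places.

x_ethyl acetate = 0.168

Rachford–Rice: g(V/F) = Σ zᵢ(Kᵢ−1)/(1+V/F(Kᵢ−1)) = 0.
Check two-phase: ΣzᵢKᵢ = 1.680 > 1 and Σzᵢ/Kᵢ = 1.269 > 1, so g(0) = 0.680 > 0 and g(1) = -0.269 < 0.
Iterate (Newton) starting at V/F = 0.5:
  V/F = 0.500: g = 0.0743, g' = -0.720 → V/F = 0.603
  V/F = 0.603: g = 0.0029, g' = -0.669 → V/F = 0.608
Converged at V/F = 0.608.
Compositions from xᵢ = zᵢ/(1+V/F(Kᵢ−1)), yᵢ = Kᵢxᵢ:
  ethyl acetate: x = 0.168, y = 0.563
  ethylbenzene: x = 0.172, y = 0.127
  n-nonane: x = 0.659, y = 0.310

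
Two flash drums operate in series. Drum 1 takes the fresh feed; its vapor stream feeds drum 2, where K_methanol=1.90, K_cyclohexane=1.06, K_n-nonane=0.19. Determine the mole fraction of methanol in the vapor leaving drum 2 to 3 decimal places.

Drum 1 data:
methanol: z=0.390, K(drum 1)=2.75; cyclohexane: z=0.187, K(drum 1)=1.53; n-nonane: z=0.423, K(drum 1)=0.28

Drum 1:
Material balance + equilibrium reduce to Σ zᵢ(Kᵢ−1)/(1+ψ₁(Kᵢ−1)) = 0.
g(0) = ΣzᵢKᵢ − 1 = 0.477 and g(1) = 1 − Σzᵢ/Kᵢ = -0.775, so a root lies in (0, 1).
Iterate (Newton) starting at ψ₁ = 0.5:
  ψ₁ = 0.500: g = -0.0335, g' = -0.908 → ψ₁ = 0.463
Converged at ψ₁ = 0.463.
Drum-1 compositions:
  methanol: x = 0.215, y = 0.593
  cyclohexane: x = 0.150, y = 0.230
  n-nonane: x = 0.634, y = 0.178
Drum-2 feed = drum-1 vapor: z₂ = (0.5926, 0.2298, 0.1776).
Drum 2:
Let ψ₂ = V/F and solve Σ zᵢ(Kᵢ−1)/(1+ψ₂(Kᵢ−1)) = 0.
Feasibility: ΣzᵢKᵢ = 1.403, Σzᵢ/Kᵢ = 1.463 — both > 1, two phases present.
Newton–Raphson from ψ₂ = 0.5:
  ψ₂ = 0.500: g = 0.1394, g' = -0.558 → ψ₂ = 0.750
  ψ₂ = 0.750: g = -0.0347, g' = -0.928 → ψ₂ = 0.712
  ψ₂ = 0.712: g = -0.0019, g' = -0.830 → ψ₂ = 0.710
Converged at ψ₂ = 0.710.
  methanol: x = 0.362, y = 0.687
  cyclohexane: x = 0.220, y = 0.234
  n-nonane: x = 0.418, y = 0.079

y_methanol (drum 2) = 0.687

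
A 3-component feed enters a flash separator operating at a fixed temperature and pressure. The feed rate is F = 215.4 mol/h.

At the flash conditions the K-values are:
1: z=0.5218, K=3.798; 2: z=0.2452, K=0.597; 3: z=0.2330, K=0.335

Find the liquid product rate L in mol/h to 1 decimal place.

L = 49.1 mol/h

Let ψ = V/F and solve Σ zᵢ(Kᵢ−1)/(1+ψ(Kᵢ−1)) = 0.
Feasibility: ΣzᵢKᵢ = 2.2062, Σzᵢ/Kᵢ = 1.2436 — both > 1, two phases present.
Iterate (Newton) starting at ψ = 0.58:
  ψ = 0.5800: g = 0.17546, g' = -0.9347 → ψ = 0.7677
  ψ = 0.7677: g = 0.00413, g' = -0.9258 → ψ = 0.7722
Converged at ψ = 0.7722.
Then V = ψ·F = 0.7722·215.4 = 166.3 mol/h and L = F − V = 49.1 mol/h.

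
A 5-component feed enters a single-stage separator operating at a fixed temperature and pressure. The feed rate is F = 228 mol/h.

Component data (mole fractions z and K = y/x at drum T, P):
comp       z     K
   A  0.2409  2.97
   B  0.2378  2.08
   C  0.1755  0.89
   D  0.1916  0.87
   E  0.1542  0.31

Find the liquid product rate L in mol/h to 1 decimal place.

L = 32.5 mol/h

Rachford–Rice: g(V/F) = Σ zᵢ(Kᵢ−1)/(1+V/F(Kᵢ−1)) = 0.
Feasibility: ΣzᵢKᵢ = 1.5808, Σzᵢ/Kᵢ = 1.1103 — both > 1, two phases present.
Newton iteration, V/F⁰ = 0.48:
  V/F = 0.4800: g = 0.20703, g' = -0.5375 → V/F = 0.8652
  V/F = 0.8652: g = -0.00516, g' = -0.6607 → V/F = 0.8574
  V/F = 0.8574: g = -0.00004, g' = -0.6509 → V/F = 0.8573
Converged at V/F = 0.8573.
Then V = V/F·F = 0.8573·228 = 195.5 mol/h and L = F − V = 32.5 mol/h.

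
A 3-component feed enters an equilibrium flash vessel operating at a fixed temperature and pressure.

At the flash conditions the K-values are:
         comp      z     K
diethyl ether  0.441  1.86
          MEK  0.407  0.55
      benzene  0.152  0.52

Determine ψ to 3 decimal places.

Iterate (Newton) starting at ψ = 0.5:
  ψ = 0.500: g = -0.0671, g' = -0.357 → ψ = 0.312
Converged at ψ = 0.312.

ψ = 0.312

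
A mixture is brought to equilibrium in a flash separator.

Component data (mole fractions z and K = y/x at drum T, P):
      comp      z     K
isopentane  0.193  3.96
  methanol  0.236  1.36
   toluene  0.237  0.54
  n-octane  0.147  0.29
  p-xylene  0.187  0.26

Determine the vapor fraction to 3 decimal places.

Rachford–Rice: g(ψ) = Σ zᵢ(Kᵢ−1)/(1+ψ(Kᵢ−1)) = 0.
Check two-phase: ΣzᵢKᵢ = 1.304 > 1 and Σzᵢ/Kᵢ = 1.887 > 1, so g(0) = 0.304 > 0 and g(1) = -0.887 < 0.
Newton iteration, ψ⁰ = 0.61:
  ψ = 0.610: g = -0.3146, g' = -0.903 → ψ = 0.262
  ψ = 0.262: g = -0.0241, g' = -0.897 → ψ = 0.235
Converged at ψ = 0.235.

ψ = 0.235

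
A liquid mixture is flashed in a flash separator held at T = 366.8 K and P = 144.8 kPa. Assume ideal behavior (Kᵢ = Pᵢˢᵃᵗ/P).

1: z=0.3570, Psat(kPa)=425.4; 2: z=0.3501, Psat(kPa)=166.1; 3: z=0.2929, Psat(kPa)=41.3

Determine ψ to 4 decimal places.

ψ = 0.6008

Raoult's law: Kᵢ = Pᵢˢᵃᵗ/P = Pᵢˢᵃᵗ/144.8.
  K_1 = 425.4/144.8 = 2.937845, K_2 = 166.1/144.8 = 1.147099, K_3 = 41.3/144.8 = 0.285221
Iterate (Newton) starting at ψ = 0.55:
  ψ = 0.5500: g = 0.03755, g' = -0.7269 → ψ = 0.6017
  ψ = 0.6017: g = -0.00061, g' = -0.7528 → ψ = 0.6008
Converged at ψ = 0.6008.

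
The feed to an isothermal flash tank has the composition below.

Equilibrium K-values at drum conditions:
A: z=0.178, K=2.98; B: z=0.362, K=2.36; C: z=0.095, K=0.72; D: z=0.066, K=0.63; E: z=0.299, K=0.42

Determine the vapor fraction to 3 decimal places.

ψ = 0.768

Material balance + equilibrium reduce to Σ zᵢ(Kᵢ−1)/(1+ψ(Kᵢ−1)) = 0.
g(0) = ΣzᵢKᵢ − 1 = 0.620 and g(1) = 1 − Σzᵢ/Kᵢ = -0.162, so a root lies in (0, 1).
Iterate (Newton) starting at ψ = 0.5:
  ψ = 0.500: g = 0.1650, g' = -0.637 → ψ = 0.759
  ψ = 0.759: g = 0.0054, g' = -0.624 → ψ = 0.768
Converged at ψ = 0.768.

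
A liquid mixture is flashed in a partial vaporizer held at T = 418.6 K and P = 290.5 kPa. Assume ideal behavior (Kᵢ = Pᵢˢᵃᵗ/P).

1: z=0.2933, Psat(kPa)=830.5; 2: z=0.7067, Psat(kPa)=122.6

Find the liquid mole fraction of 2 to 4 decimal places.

Raoult's law: Kᵢ = Pᵢˢᵃᵗ/P = Pᵢˢᵃᵗ/290.5.
  K_1 = 830.5/290.5 = 2.858864, K_2 = 122.6/290.5 = 0.422031
Let ψ = V/F and solve Σ zᵢ(Kᵢ−1)/(1+ψ(Kᵢ−1)) = 0.
g(0) = ΣzᵢKᵢ − 1 = 0.1368 and g(1) = 1 − Σzᵢ/Kᵢ = -0.7771, so a root lies in (0, 1).
Newton–Raphson from ψ = 0.5:
  ψ = 0.5000: g = -0.29189, g' = -0.7392 → ψ = 0.1051
  ψ = 0.1051: g = 0.02120, g' = -0.9768 → ψ = 0.1268
  ψ = 0.1268: g = 0.00042, g' = -0.9385 → ψ = 0.1273
Converged at ψ = 0.1273.
Compositions from xᵢ = zᵢ/(1+ψ(Kᵢ−1)), yᵢ = Kᵢxᵢ:
  1: x = 0.2372, y = 0.6781
  2: x = 0.7628, y = 0.3219

x_2 = 0.7628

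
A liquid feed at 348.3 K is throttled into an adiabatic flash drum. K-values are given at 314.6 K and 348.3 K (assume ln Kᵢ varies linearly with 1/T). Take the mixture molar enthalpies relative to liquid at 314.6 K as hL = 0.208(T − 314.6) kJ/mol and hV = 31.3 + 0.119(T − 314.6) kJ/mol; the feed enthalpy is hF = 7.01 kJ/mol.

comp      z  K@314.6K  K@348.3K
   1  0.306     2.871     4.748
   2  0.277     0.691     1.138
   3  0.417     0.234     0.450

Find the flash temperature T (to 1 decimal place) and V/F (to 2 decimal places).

T = 318.3 K, V/F = 0.20

Adiabatic flash: solve Rachford–Rice at each trial T, then check hF = ψ·hV(T) + (1−ψ)·hL(T).
  T = 314.6 K: K = (2.871, 0.691, 0.234), RR gives ψ = 0.146, H_out = 4.583 kJ/mol
  T = 348.3 K: K = (4.748, 1.138, 0.450), RR gives ψ = 0.668, H_out = 25.906 kJ/mol
  T = 331.5 K: K = (3.742, 0.899, 0.330), RR gives ψ = 0.388, H_out = 15.077 kJ/mol
  T = 323.1 K: K = (3.292, 0.791, 0.280), RR gives ψ = 0.269, H_out = 9.983 kJ/mol
  T = 318.9 K: K = (3.079, 0.741, 0.256), RR gives ψ = 0.209, H_out = 7.370 kJ/mol
  T = 316.8 K: K = (2.977, 0.716, 0.245), RR gives ψ = 0.179, H_out = 6.027 kJ/mol
Linear interpolation between T = 316.8 (H_out = 6.027) and T = 318.9 (H_out = 7.370) on hF = 7.01 gives T ≈ 318.3 K, at which ψ = 0.20.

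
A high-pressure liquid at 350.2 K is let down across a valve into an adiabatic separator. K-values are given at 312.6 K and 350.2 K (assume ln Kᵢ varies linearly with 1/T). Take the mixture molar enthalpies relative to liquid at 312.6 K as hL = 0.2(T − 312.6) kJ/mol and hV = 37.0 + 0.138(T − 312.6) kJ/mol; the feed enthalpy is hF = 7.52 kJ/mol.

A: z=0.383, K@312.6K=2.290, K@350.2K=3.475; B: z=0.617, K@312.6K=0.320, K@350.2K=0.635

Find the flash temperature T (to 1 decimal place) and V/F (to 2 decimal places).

T = 318.3 K, V/F = 0.17

Adiabatic flash: solve Rachford–Rice at each trial T, then check hF = ψ·hV(T) + (1−ψ)·hL(T).
  T = 312.6 K: K = (2.290, 0.320), RR gives ψ = 0.085, H_out = 3.143 kJ/mol
  T = 350.2 K: K = (3.475, 0.635), RR gives ψ = 0.800, H_out = 35.256 kJ/mol
  T = 331.4 K: K = (2.855, 0.460), RR gives ψ = 0.376, H_out = 17.236 kJ/mol
  T = 322.0 K: K = (2.565, 0.386), RR gives ψ = 0.229, H_out = 10.222 kJ/mol
  T = 317.3 K: K = (2.426, 0.352), RR gives ψ = 0.158, H_out = 6.740 kJ/mol
  T = 319.6 K: K = (2.493, 0.368), RR gives ψ = 0.193, H_out = 8.452 kJ/mol
Linear interpolation between T = 317.3 (H_out = 6.740) and T = 319.6 (H_out = 8.452) on hF = 7.52 gives T ≈ 318.3 K, at which ψ = 0.17.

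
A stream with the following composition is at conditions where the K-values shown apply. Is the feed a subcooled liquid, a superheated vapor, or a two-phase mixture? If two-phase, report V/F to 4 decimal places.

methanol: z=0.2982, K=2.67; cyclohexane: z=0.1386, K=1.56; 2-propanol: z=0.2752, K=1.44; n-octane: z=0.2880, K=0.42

ΣzᵢKᵢ = 1.5297; Σzᵢ/Kᵢ = 1.0774.
Both exceed 1, so a two-phase solution exists.
Material balance + equilibrium reduce to Σ zᵢ(Kᵢ−1)/(1+ψ(Kᵢ−1)) = 0.
Newton–Raphson from ψ = 0.5:
  ψ = 0.5000: g = 0.19601, g' = -0.5015 → ψ = 0.8908
  ψ = 0.8908: g = -0.00666, g' = -0.5960 → ψ = 0.8797
  ψ = 0.8797: g = -0.00005, g' = -0.5875 → ψ = 0.8796
Converged at ψ = 0.8796.

two-phase, V/F = 0.8796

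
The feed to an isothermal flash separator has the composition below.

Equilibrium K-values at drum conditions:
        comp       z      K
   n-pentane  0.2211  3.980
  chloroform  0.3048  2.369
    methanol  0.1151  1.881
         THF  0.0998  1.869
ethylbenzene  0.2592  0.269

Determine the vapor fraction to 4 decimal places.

ψ = 0.8397

Rachford–Rice: g(ψ) = Σ zᵢ(Kᵢ−1)/(1+ψ(Kᵢ−1)) = 0.
Feasibility: ΣzᵢKᵢ = 2.0748, Σzᵢ/Kᵢ = 1.2624 — both > 1, two phases present.
Iterate (Newton) starting at ψ = 0.31:
  ψ = 0.3100: g = 0.53841, g' = -1.1455 → ψ = 0.7800
  ψ = 0.7800: g = 0.07094, g' = -1.1192 → ψ = 0.8434
  ψ = 0.8434: g = -0.00468, g' = -1.2785 → ψ = 0.8397
Converged at ψ = 0.8397.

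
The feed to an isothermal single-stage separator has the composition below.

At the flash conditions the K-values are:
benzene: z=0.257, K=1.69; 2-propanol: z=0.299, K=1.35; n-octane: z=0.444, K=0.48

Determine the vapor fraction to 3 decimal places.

Newton–Raphson from ψ = 0.5:
  ψ = 0.500: g = -0.0911, g' = -0.313 → ψ = 0.209
  ψ = 0.209: g = -0.0066, g' = -0.276 → ψ = 0.185
Converged at ψ = 0.185.

ψ = 0.185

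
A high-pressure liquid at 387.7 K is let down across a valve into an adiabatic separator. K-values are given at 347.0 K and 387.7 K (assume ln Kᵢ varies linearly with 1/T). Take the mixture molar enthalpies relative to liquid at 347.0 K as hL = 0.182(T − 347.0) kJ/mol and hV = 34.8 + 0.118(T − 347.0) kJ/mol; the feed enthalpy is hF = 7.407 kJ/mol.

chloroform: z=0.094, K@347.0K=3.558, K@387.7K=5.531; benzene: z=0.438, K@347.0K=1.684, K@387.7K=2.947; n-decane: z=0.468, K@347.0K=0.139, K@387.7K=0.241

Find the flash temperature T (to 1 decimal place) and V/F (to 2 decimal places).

T = 351.6 K, V/F = 0.19

Adiabatic flash: solve Rachford–Rice at each trial T, then check hF = ψ·hV(T) + (1−ψ)·hL(T).
  T = 347.0 K: K = (3.558, 1.684, 0.139), RR gives ψ = 0.132, H_out = 4.591 kJ/mol
  T = 387.7 K: K = (5.531, 2.947, 0.241), RR gives ψ = 0.492, H_out = 23.261 kJ/mol
  T = 367.4 K: K = (4.493, 2.264, 0.186), RR gives ψ = 0.349, H_out = 15.402 kJ/mol
  T = 357.2 K: K = (4.012, 1.961, 0.161), RR gives ψ = 0.254, H_out = 10.531 kJ/mol
  T = 352.1 K: K = (3.781, 1.819, 0.150), RR gives ψ = 0.197, H_out = 7.720 kJ/mol
  T = 349.6 K: K = (3.671, 1.752, 0.145), RR gives ψ = 0.166, H_out = 6.229 kJ/mol
  T = 350.9 K: K = (3.728, 1.787, 0.147), RR gives ψ = 0.182, H_out = 7.014 kJ/mol
Linear interpolation between T = 350.9 (H_out = 7.014) and T = 352.1 (H_out = 7.720) on hF = 7.407 gives T ≈ 351.6 K, at which ψ = 0.19.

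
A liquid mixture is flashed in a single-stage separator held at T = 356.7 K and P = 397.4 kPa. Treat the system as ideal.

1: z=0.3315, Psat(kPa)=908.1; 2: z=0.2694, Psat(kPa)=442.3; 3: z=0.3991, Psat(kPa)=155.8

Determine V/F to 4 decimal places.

V/F = 0.3798

Raoult's law: Kᵢ = Pᵢˢᵃᵗ/P = Pᵢˢᵃᵗ/397.4.
  K_1 = 908.1/397.4 = 2.285103, K_2 = 442.3/397.4 = 1.112984, K_3 = 155.8/397.4 = 0.392048
Material balance + equilibrium reduce to Σ zᵢ(Kᵢ−1)/(1+V/F(Kᵢ−1)) = 0.
Feasibility: ΣzᵢKᵢ = 1.2138, Σzᵢ/Kᵢ = 1.4051 — both > 1, two phases present.
Newton iteration, V/F⁰ = 0.5:
  V/F = 0.5000: g = -0.06043, g' = -0.5105 → V/F = 0.3816
  V/F = 0.3816: g = -0.00092, g' = -0.4997 → V/F = 0.3798
Converged at V/F = 0.3798.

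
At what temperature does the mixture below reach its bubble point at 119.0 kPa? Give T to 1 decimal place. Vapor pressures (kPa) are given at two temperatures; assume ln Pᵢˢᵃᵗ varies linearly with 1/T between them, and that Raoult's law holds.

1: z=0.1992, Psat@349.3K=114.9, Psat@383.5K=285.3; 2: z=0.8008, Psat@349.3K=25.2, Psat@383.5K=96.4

T = 379.7 K

Bubble-point temperature: ΣzᵢPᵢˢᵃᵗ(T) = P. Interpolate ln Pᵢˢᵃᵗ = aᵢ + bᵢ/T.
  T = 349.3 K: ΣzᵢPᵢˢᵃᵗ = 43.07 kPa
  T = 383.5 K: ΣzᵢPᵢˢᵃᵗ = 134.03 kPa
  T = 366.4 K: ΣzᵢPᵢˢᵃᵗ = 77.56 kPa
  T = 374.9 K: ΣzᵢPᵢˢᵃᵗ = 102.30 kPa
  T = 379.2 K: ΣzᵢPᵢˢᵃᵗ = 117.24 kPa
  T = 381.4 K: ΣzᵢPᵢˢᵃᵗ = 125.59 kPa
Interpolating between 379.2 K and 381.4 K gives T ≈ 379.7 K.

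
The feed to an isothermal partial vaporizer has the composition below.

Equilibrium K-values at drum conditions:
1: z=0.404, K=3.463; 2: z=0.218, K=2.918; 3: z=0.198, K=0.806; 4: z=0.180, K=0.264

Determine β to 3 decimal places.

Newton–Raphson from β = 0.61:
  β = 0.610: g = 0.3063, g' = -0.892 → β = 0.953
  β = 0.953: g = -0.0461, g' = -1.425 → β = 0.921
  β = 0.921: g = -0.0024, g' = -1.285 → β = 0.919
Converged at β = 0.919.

β = 0.919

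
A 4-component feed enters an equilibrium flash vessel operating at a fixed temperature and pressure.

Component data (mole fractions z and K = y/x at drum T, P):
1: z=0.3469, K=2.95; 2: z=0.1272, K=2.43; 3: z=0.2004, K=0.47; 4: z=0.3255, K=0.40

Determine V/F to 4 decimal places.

V/F = 0.5327

Newton iteration, V/F⁰ = 0.44:
  V/F = 0.4400: g = 0.07186, g' = -0.7922 → V/F = 0.5307
  V/F = 0.5307: g = 0.00152, g' = -0.7639 → V/F = 0.5327
Converged at V/F = 0.5327.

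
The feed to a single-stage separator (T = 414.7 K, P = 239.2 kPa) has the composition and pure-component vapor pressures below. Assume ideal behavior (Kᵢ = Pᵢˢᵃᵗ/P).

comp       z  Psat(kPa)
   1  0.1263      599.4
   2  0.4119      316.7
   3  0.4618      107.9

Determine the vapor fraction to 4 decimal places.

ψ = 0.1657

Raoult's law: Kᵢ = Pᵢˢᵃᵗ/P = Pᵢˢᵃᵗ/239.2.
  K_1 = 599.4/239.2 = 2.505853, K_2 = 316.7/239.2 = 1.323997, K_3 = 107.9/239.2 = 0.451087
Rachford–Rice: g(ψ) = Σ zᵢ(Kᵢ−1)/(1+ψ(Kᵢ−1)) = 0.
g(0) = ΣzᵢKᵢ − 1 = 0.0702 and g(1) = 1 − Σzᵢ/Kᵢ = -0.3853, so a root lies in (0, 1).
Iterate (Newton) starting at ψ = 0.5:
  ψ = 0.5000: g = -0.12603, g' = -0.3896 → ψ = 0.1765
  ψ = 0.1765: g = -0.00418, g' = -0.3880 → ψ = 0.1657
Converged at ψ = 0.1657.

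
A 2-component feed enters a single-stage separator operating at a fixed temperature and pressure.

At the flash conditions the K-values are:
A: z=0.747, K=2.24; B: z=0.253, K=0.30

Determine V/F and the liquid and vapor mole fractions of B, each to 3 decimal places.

Material balance + equilibrium reduce to Σ zᵢ(Kᵢ−1)/(1+V/F(Kᵢ−1)) = 0.
Feasibility: ΣzᵢKᵢ = 1.749, Σzᵢ/Kᵢ = 1.177 — both > 1, two phases present.
Binary case is linear: z₁(K₁−1)(1+V/F(K₂−1)) + z₂(K₂−1)(1+V/F(K₁−1)) = 0
⇒ V/F = [z₁(K₁−1)+z₂(K₂−1)] / [−(K₁−1)(K₂−1)] = 0.7492/0.8680 = 0.863
Compositions from xᵢ = zᵢ/(1+V/F(Kᵢ−1)), yᵢ = Kᵢxᵢ:
  A: x = 0.361, y = 0.808
  B: x = 0.639, y = 0.192

V/F = 0.863, x_B = 0.639, y_B = 0.192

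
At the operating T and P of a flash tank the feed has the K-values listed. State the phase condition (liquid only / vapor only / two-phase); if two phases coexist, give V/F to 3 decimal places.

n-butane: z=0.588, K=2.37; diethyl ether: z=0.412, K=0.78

vapor only

ΣzᵢKᵢ = 1.715; Σzᵢ/Kᵢ = 0.776.
Since Σzᵢ/Kᵢ < 1 the mixture is above its dew point — single vapor phase.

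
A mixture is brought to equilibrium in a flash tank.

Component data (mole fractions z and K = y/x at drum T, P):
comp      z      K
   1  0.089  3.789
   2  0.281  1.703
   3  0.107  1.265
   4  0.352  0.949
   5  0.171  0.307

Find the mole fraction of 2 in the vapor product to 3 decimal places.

Newton iteration, β⁰ = 0.64:
  β = 0.640: g = 0.0181, g' = -0.427 → β = 0.682
  β = 0.682: g = -0.0004, g' = -0.448 → β = 0.681
Converged at β = 0.681.
Compositions from xᵢ = zᵢ/(1+β(Kᵢ−1)), yᵢ = Kᵢxᵢ:
  1: x = 0.031, y = 0.116
  2: x = 0.190, y = 0.324
  3: x = 0.091, y = 0.115
  4: x = 0.365, y = 0.346
  5: x = 0.324, y = 0.099

y_2 = 0.324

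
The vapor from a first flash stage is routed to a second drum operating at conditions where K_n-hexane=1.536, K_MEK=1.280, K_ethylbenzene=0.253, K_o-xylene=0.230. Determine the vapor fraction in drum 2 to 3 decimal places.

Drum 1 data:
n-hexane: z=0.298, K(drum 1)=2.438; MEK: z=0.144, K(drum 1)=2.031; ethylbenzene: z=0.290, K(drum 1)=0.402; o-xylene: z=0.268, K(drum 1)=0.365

Drum 1:
Rachford–Rice: g(ψ₁) = Σ zᵢ(Kᵢ−1)/(1+ψ₁(Kᵢ−1)) = 0.
Check two-phase: ΣzᵢKᵢ = 1.233 > 1 and Σzᵢ/Kᵢ = 1.649 > 1, so g(0) = 0.233 > 0 and g(1) = -0.649 < 0.
Iterate (Newton) starting at ψ₁ = 0.46:
  ψ₁ = 0.460: g = -0.1210, g' = -0.707 → ψ₁ = 0.289
  ψ₁ = 0.289: g = -0.0008, g' = -0.712 → ψ₁ = 0.288
Converged at ψ₁ = 0.288.
Drum-1 compositions:
  n-hexane: x = 0.211, y = 0.514
  MEK: x = 0.111, y = 0.226
  ethylbenzene: x = 0.350, y = 0.141
  o-xylene: x = 0.328, y = 0.120
Drum-2 feed = drum-1 vapor: z₂ = (0.5140, 0.2256, 0.1408, 0.1197).
Drum 2:
Let ψ₂ = V/F and solve Σ zᵢ(Kᵢ−1)/(1+ψ₂(Kᵢ−1)) = 0.
Feasibility: ΣzᵢKᵢ = 1.141, Σzᵢ/Kᵢ = 1.588 — both > 1, two phases present.
Newton iteration, ψ₂⁰ = 0.66:
  ψ₂ = 0.660: g = -0.1380, g' = -0.692 → ψ₂ = 0.461
  ψ₂ = 0.461: g = -0.0263, g' = -0.462 → ψ₂ = 0.404
  ψ₂ = 0.404: g = -0.0011, g' = -0.425 → ψ₂ = 0.401
Converged at ψ₂ = 0.401.
  n-hexane: x = 0.423, y = 0.650
  MEK: x = 0.203, y = 0.260
  ethylbenzene: x = 0.201, y = 0.051
  o-xylene: x = 0.173, y = 0.040

V/F (drum 2) = 0.401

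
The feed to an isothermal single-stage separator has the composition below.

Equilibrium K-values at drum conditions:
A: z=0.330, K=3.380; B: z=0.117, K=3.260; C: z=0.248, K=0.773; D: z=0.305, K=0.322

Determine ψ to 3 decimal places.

ψ = 0.626

Iterate (Newton) starting at ψ = 0.43:
  ψ = 0.430: g = 0.1680, g' = -0.905 → ψ = 0.616
  ψ = 0.616: g = 0.0088, g' = -0.842 → ψ = 0.626
Converged at ψ = 0.626.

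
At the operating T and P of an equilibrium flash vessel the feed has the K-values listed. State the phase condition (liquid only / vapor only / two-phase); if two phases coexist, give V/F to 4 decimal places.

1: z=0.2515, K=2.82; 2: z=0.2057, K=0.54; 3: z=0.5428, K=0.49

ΣzᵢKᵢ = 1.0863; Σzᵢ/Kᵢ = 1.5779.
Both exceed 1, so a two-phase solution exists.
Let ψ = V/F and solve Σ zᵢ(Kᵢ−1)/(1+ψ(Kᵢ−1)) = 0.
Newton iteration, ψ⁰ = 0.5:
  ψ = 0.5000: g = -0.25482, g' = -0.5561 → ψ = 0.0418
  ψ = 0.0418: g = 0.04603, g' = -0.9121 → ψ = 0.0923
  ψ = 0.0923: g = 0.00260, g' = -0.8137 → ψ = 0.0955
Converged at ψ = 0.0955.

two-phase, V/F = 0.0955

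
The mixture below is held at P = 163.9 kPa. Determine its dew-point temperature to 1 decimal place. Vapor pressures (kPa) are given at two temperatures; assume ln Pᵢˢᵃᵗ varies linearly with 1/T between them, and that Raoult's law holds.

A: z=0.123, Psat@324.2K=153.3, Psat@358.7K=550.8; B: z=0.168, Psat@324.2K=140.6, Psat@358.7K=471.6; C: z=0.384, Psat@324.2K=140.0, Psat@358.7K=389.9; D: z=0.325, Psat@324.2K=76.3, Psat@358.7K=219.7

Dew-point temperature: Σzᵢ·P/Pᵢˢᵃᵗ(T) = 1. Interpolate ln Pᵢˢᵃᵗ = aᵢ + bᵢ/T.
  T = 324.2 K: ΣzᵢP/Pᵢˢᵃᵗ = 1.4750
  T = 358.7 K: ΣzᵢP/Pᵢˢᵃᵗ = 0.4989
  T = 341.4 K: ΣzᵢP/Pᵢˢᵃᵗ = 0.8353
  T = 332.8 K: ΣzᵢP/Pᵢˢᵃᵗ = 1.1016
  T = 337.1 K: ΣzᵢP/Pᵢˢᵃᵗ = 0.9575
  T = 335.0 K: ΣzᵢP/Pᵢˢᵃᵗ = 1.0249
Interpolating between 335.0 K and 337.1 K gives T ≈ 335.8 K.

T = 335.8 K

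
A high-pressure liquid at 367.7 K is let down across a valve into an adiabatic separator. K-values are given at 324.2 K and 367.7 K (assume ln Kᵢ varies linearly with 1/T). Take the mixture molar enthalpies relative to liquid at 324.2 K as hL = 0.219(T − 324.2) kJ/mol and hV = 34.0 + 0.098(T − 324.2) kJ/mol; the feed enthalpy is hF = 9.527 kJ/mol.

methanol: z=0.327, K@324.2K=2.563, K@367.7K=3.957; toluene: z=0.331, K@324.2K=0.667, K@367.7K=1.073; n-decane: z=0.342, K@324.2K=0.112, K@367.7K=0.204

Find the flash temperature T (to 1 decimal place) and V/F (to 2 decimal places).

Adiabatic flash: solve Rachford–Rice at each trial T, then check hF = ψ·hV(T) + (1−ψ)·hL(T).
  T = 324.2 K: K = (2.563, 0.667, 0.112), RR gives ψ = 0.095, H_out = 3.213 kJ/mol
  T = 367.7 K: K = (3.957, 1.073, 0.204), RR gives ψ = 0.463, H_out = 22.842 kJ/mol
  T = 345.9 K: K = (3.227, 0.858, 0.154), RR gives ψ = 0.300, H_out = 14.157 kJ/mol
  T = 335.0 K: K = (2.885, 0.759, 0.132), RR gives ψ = 0.205, H_out = 9.054 kJ/mol
  T = 340.4 K: K = (3.052, 0.808, 0.143), RR gives ψ = 0.253, H_out = 11.663 kJ/mol
  T = 337.7 K: K = (2.968, 0.783, 0.137), RR gives ψ = 0.229, H_out = 10.381 kJ/mol
  T = 336.4 K: K = (2.928, 0.772, 0.135), RR gives ψ = 0.218, H_out = 9.748 kJ/mol
Linear interpolation between T = 335.0 (H_out = 9.054) and T = 336.4 (H_out = 9.748) on hF = 9.527 gives T ≈ 336.0 K, at which ψ = 0.21.

T = 336.0 K, V/F = 0.21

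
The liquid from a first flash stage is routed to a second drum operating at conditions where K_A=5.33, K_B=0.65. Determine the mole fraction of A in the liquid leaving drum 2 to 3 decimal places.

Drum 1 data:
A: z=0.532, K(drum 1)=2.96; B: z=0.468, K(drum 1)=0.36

Drum 1:
Binary case is linear: z₁(K₁−1)(1+ψ₁(K₂−1)) + z₂(K₂−1)(1+ψ₁(K₁−1)) = 0
⇒ ψ₁ = [z₁(K₁−1)+z₂(K₂−1)] / [−(K₁−1)(K₂−1)] = 0.7432/1.2544 = 0.592
Drum-1 compositions:
  A: x = 0.246, y = 0.729
  B: x = 0.754, y = 0.271
Drum-2 feed = drum-1 liquid: z₂ = (0.2462, 0.7538).
Drum 2:
Material balance + equilibrium reduce to Σ zᵢ(Kᵢ−1)/(1+ψ₂(Kᵢ−1)) = 0.
Feasibility: ΣzᵢKᵢ = 1.802, Σzᵢ/Kᵢ = 1.206 — both > 1, two phases present.
Iterate (Newton) starting at ψ₂ = 0.5:
  ψ₂ = 0.500: g = 0.0169, g' = -0.596 → ψ₂ = 0.528
  ψ₂ = 0.528: g = 0.0004, g' = -0.566 → ψ₂ = 0.529
Converged at ψ₂ = 0.529.
  A: x = 0.075, y = 0.399
  B: x = 0.925, y = 0.601

x_A (drum 2) = 0.075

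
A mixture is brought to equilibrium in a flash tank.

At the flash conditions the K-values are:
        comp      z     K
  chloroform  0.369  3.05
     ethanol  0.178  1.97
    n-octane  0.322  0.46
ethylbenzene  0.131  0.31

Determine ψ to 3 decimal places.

Material balance + equilibrium reduce to Σ zᵢ(Kᵢ−1)/(1+ψ(Kᵢ−1)) = 0.
g(0) = ΣzᵢKᵢ − 1 = 0.665 and g(1) = 1 − Σzᵢ/Kᵢ = -0.334, so a root lies in (0, 1).
Newton–Raphson from ψ = 0.5:
  ψ = 0.500: g = 0.1136, g' = -0.776 → ψ = 0.646
  ψ = 0.646: g = 0.0011, g' = -0.775 → ψ = 0.648
Converged at ψ = 0.648.

ψ = 0.648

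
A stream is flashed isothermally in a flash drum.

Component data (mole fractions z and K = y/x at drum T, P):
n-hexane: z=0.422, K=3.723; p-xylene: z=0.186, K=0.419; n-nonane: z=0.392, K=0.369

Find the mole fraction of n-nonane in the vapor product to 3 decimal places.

y_n-nonane = 0.206

Rachford–Rice: g(β) = Σ zᵢ(Kᵢ−1)/(1+β(Kᵢ−1)) = 0.
g(0) = ΣzᵢKᵢ − 1 = 0.794 and g(1) = 1 − Σzᵢ/Kᵢ = -0.620, so a root lies in (0, 1).
Newton–Raphson from β = 0.5:
  β = 0.500: g = -0.0271, g' = -1.019 → β = 0.473
  β = 0.473: g = 0.0002, g' = -1.034 → β = 0.474
Converged at β = 0.474.
Compositions from xᵢ = zᵢ/(1+β(Kᵢ−1)), yᵢ = Kᵢxᵢ:
  n-hexane: x = 0.184, y = 0.686
  p-xylene: x = 0.257, y = 0.108
  n-nonane: x = 0.559, y = 0.206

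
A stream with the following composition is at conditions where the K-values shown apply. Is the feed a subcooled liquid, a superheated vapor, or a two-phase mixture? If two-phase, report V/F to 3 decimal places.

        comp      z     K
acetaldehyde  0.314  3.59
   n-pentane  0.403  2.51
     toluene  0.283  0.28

two-phase, V/F = 0.847

ΣzᵢKᵢ = 2.218; Σzᵢ/Kᵢ = 1.259.
Both exceed 1, so a two-phase solution exists.
Rachford–Rice: g(ψ) = Σ zᵢ(Kᵢ−1)/(1+ψ(Kᵢ−1)) = 0.
Newton iteration, ψ⁰ = 0.5:
  ψ = 0.500: g = 0.3827, g' = -1.056 → ψ = 0.862
  ψ = 0.862: g = -0.0215, g' = -1.395 → ψ = 0.847
Converged at ψ = 0.847.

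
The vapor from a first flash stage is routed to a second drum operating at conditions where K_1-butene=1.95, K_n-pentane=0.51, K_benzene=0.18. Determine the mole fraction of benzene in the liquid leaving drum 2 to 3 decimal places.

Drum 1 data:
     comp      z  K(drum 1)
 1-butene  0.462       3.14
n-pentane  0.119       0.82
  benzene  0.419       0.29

Drum 1:
Iterate (Newton) starting at ψ₁ = 0.69:
  ψ₁ = 0.690: g = -0.2084, g' = -1.162 → ψ₁ = 0.511
  ψ₁ = 0.511: g = -0.0178, g' = -1.008 → ψ₁ = 0.493
Converged at ψ₁ = 0.493.
Drum-1 compositions:
  1-butene: x = 0.225, y = 0.706
  n-pentane: x = 0.131, y = 0.107
  benzene: x = 0.645, y = 0.187
Drum-2 feed = drum-1 vapor: z₂ = (0.7060, 0.1071, 0.1869).
Drum 2:
Let ψ₂ = V/F and solve Σ zᵢ(Kᵢ−1)/(1+ψ₂(Kᵢ−1)) = 0.
Feasibility: ΣzᵢKᵢ = 1.465, Σzᵢ/Kᵢ = 1.610 — both > 1, two phases present.
Iterate (Newton) starting at ψ₂ = 0.3:
  ψ₂ = 0.300: g = 0.2571, g' = -0.642 → ψ₂ = 0.700
  ψ₂ = 0.700: g = -0.0372, g' = -0.983 → ψ₂ = 0.663
  ψ₂ = 0.663: g = -0.0017, g' = -0.899 → ψ₂ = 0.661
Converged at ψ₂ = 0.661.
  1-butene: x = 0.434, y = 0.846
  n-pentane: x = 0.158, y = 0.081
  benzene: x = 0.408, y = 0.073

x_benzene (drum 2) = 0.408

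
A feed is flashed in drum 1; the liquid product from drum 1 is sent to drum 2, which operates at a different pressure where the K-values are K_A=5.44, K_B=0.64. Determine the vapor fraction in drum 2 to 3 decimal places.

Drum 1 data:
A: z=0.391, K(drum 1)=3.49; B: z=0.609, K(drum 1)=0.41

V/F (drum 2) = 0.350

Drum 1:
Rachford–Rice: g(ψ₁) = Σ zᵢ(Kᵢ−1)/(1+ψ₁(Kᵢ−1)) = 0.
Check two-phase: ΣzᵢKᵢ = 1.614 > 1 and Σzᵢ/Kᵢ = 1.597 > 1, so g(0) = 0.614 > 0 and g(1) = -0.597 < 0.
Binary case is linear: z₁(K₁−1)(1+ψ₁(K₂−1)) + z₂(K₂−1)(1+ψ₁(K₁−1)) = 0
⇒ ψ₁ = [z₁(K₁−1)+z₂(K₂−1)] / [−(K₁−1)(K₂−1)] = 0.6143/1.4691 = 0.418
Drum-1 compositions:
  A: x = 0.192, y = 0.669
  B: x = 0.808, y = 0.331
Drum-2 feed = drum-1 liquid: z₂ = (0.1916, 0.8084).
Drum 2:
Let ψ₂ = V/F and solve Σ zᵢ(Kᵢ−1)/(1+ψ₂(Kᵢ−1)) = 0.
g(0) = ΣzᵢKᵢ − 1 = 0.559 and g(1) = 1 − Σzᵢ/Kᵢ = -0.298, so a root lies in (0, 1).
Binary case is linear: z₁(K₁−1)(1+ψ₂(K₂−1)) + z₂(K₂−1)(1+ψ₂(K₁−1)) = 0
⇒ ψ₂ = [z₁(K₁−1)+z₂(K₂−1)] / [−(K₁−1)(K₂−1)] = 0.5595/1.5984 = 0.350
  A: x = 0.075, y = 0.408
  B: x = 0.925, y = 0.592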